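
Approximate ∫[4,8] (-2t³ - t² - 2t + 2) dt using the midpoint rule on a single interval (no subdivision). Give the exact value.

-1912

M = (b−a)·f(6) = 4·(-478) = -1912.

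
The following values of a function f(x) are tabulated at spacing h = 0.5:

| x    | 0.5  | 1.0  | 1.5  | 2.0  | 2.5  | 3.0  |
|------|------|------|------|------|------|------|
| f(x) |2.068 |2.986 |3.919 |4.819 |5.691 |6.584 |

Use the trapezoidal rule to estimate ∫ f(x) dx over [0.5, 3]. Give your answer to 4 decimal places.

h = 0.5, n = 5.
(h/2)·[y₀ + 2y₁ + 2y₂ + 2y₃ + 2y₄ + y₅] = 0.25·(43.482) = 10.8705.

10.8705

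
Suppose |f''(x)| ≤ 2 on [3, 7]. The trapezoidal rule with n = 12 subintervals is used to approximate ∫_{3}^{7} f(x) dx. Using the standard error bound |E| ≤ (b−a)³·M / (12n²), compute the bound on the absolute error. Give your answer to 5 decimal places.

0.07407

|E| ≤ (4)³·2 / (12·12²) = 128/1728 = 0.07407.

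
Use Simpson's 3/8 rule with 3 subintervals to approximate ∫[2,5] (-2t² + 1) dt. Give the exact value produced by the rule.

-75

h = (5 − 2)/3 = 1.
Nodes t₀,…,t₃ = 2, 3, 4, 5.
f(t) = -2t² + 1: f₀=-7, f₁=-17, f₂=-31, f₃=-49.
(3h/8)·[f₀ + 3f₁ + 3f₂ + f₃] = 0.375·(-200) = -75.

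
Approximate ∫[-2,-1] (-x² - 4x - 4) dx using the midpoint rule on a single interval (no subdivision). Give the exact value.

-0.25

M = (b−a)·f(-1.5) = 1·(-0.25) = -0.25.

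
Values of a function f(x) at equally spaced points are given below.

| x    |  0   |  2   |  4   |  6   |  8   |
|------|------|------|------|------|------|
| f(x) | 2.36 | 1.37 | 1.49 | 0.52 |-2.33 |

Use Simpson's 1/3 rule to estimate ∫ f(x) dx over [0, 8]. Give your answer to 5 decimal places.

7.04667

h = 2, n = 4.
(h/3)·[y₀ + 4y₁ + 2y₂ + 4y₃ + y₄] = 0.666667·(10.57) = 7.04667.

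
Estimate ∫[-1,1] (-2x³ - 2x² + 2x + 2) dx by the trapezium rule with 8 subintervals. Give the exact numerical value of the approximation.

2.625

h = (1 − (-1))/8 = 0.25.
Nodes x₀,…,x₈ = -1, -0.75, -0.5, -0.25, 0, 0.25, 0.5, 0.75, 1.
f(x) = -2x³ - 2x² + 2x + 2: f₀=0, f₁=0.21875, f₂=0.75, f₃=1.40625, f₄=2, f₅=2.34375, f₆=2.25, f₇=1.53125, f₈=0.
(h/2)·[f₀ + 2f₁ + 2f₂ + 2f₃ + 2f₄ + 2f₅ + 2f₆ + 2f₇ + f₈] = 0.125·(21) = 2.625.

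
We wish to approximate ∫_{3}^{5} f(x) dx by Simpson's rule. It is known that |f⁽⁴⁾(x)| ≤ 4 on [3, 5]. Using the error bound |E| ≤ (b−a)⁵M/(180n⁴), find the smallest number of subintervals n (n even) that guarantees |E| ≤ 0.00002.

14

Need 128/(180n⁴) ≤ 0.00002.
n⁴ ≥ 128/(180·0.00002) = 35555.6 ⇒ n ≥ 13.7318, so the smallest even n is 14. (n must be even for Simpson's rule.)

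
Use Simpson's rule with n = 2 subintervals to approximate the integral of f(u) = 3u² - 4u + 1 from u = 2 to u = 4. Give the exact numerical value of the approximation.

h = (4 − 2)/2 = 1.
Nodes u₀,…,u₂ = 2, 3, 4.
f(u) = 3u² - 4u + 1: f₀=5, f₁=16, f₂=33.
(h/3)·[f₀ + 4f₁ + f₂] = 0.333333·(102) = 34.

34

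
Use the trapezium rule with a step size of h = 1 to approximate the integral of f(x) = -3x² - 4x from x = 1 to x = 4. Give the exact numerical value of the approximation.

h = (4 − 1)/3 = 1.
Nodes x₀,…,x₃ = 1, 2, 3, 4.
f(x) = -3x² - 4x: f₀=-7, f₁=-20, f₂=-39, f₃=-64.
(h/2)·[f₀ + 2f₁ + 2f₂ + f₃] = 0.5·(-189) = -94.5.

-94.5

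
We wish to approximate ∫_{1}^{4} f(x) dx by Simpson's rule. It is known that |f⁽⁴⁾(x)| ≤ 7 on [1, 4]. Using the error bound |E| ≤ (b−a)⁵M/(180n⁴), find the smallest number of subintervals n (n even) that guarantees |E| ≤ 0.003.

8

Need 1701/(180n⁴) ≤ 0.003.
n⁴ ≥ 1701/(180·0.003) = 3150 ⇒ n ≥ 7.4917, so the smallest even n is 8. (n must be even for Simpson's rule.)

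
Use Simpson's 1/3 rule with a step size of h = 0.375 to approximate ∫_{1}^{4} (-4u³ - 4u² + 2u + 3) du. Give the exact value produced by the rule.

h = (4 − 1)/8 = 0.375.
Nodes u₀,…,u₈ = 1, 1.375, 1.75, 2.125, 2.5, 2.875, 3.25, 3.625, 4.
f(u) = -4u³ - 4u² + 2u + 3: f₀=-3, f₁=-12.2109375, f₂=-27.1875, f₃=-49.1953125, f₄=-79.5, f₅=-119.3671875, f₆=-170.0625, f₇=-232.8515625, f₈=-309.
(h/3)·[f₀ + 4f₁ + 2f₂ + 4f₃ + 2f₄ + 4f₅ + 2f₆ + 4f₇ + f₈] = 0.125·(-2520) = -315.

-315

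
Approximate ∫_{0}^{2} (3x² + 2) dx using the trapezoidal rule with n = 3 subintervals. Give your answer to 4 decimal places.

h = (2 − 0)/3 = 0.666667.
Nodes x₀,…,x₃ = 0, 0.666667, 1.333333, 2.
f(x) = 3x² + 2: f₀=2, f₁=3.333333, f₂=7.333333, f₃=14.
(h/2)·[f₀ + 2f₁ + 2f₂ + f₃] = 0.333333·(37.333333) = 12.4444.

12.4444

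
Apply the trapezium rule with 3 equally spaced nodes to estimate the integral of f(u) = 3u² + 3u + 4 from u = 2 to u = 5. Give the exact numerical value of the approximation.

h = (5 − 2)/2 = 1.5.
Nodes u₀,…,u₂ = 2, 3.5, 5.
f(u) = 3u² + 3u + 4: f₀=22, f₁=51.25, f₂=94.
(h/2)·[f₀ + 2f₁ + f₂] = 0.75·(218.5) = 163.875.

163.875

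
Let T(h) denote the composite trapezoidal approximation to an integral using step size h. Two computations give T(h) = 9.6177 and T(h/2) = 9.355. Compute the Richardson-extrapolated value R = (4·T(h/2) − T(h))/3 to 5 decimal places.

R = (4·T(h/2) − T(h)) / 3 = (4·9.355 − 9.6177)/3 = (27.8023)/3 = 9.26743.

9.26743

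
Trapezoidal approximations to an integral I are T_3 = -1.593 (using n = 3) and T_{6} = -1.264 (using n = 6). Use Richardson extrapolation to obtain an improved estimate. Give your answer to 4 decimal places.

-1.1543

R = (4·T_{6} − T_3) / 3 = (4·(-1.264) − (-1.593))/3 = (-3.463)/3 = -1.1543.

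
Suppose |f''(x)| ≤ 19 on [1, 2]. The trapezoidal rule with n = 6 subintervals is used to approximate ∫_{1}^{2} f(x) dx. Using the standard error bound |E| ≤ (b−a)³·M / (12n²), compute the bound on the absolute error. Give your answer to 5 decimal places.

0.04398

|E| ≤ (1)³·19 / (12·6²) = 19/432 = 0.04398.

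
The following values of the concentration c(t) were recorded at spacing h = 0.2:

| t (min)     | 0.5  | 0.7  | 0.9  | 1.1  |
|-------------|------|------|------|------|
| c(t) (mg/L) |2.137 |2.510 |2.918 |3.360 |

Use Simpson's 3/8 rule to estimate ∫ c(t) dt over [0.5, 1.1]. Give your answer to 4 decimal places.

1.6336

h = 0.2, n = 3.
(3h/8)·[y₀ + 3y₁ + 3y₂ + y₃] = 0.075·(21.781) = 1.6336.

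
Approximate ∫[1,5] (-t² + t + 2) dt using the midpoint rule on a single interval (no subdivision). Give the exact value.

-16

M = (b−a)·f(3) = 4·(-4) = -16.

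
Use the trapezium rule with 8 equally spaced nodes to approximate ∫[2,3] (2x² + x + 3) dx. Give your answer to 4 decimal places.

h = (3 − 2)/7 = 0.142857.
Nodes x₀,…,x₇ = 2, 2.142857, 2.285714, 2.428571, 2.571429, 2.714286, 2.857143, 3.
f(x) = 2x² + x + 3: f₀=13, f₁=14.326531, f₂=15.734694, f₃=17.224490, f₄=18.795918, f₅=20.448980, f₆=22.183673, f₇=24.
(h/2)·[f₀ + 2f₁ + 2f₂ + 2f₃ + 2f₄ + 2f₅ + 2f₆ + f₇] = 0.071429·(254.428571) = 18.1735.

18.1735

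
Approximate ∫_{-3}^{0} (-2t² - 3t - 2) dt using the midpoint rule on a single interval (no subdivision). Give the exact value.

-6

M = (b−a)·f(-1.5) = 3·(-2) = -6.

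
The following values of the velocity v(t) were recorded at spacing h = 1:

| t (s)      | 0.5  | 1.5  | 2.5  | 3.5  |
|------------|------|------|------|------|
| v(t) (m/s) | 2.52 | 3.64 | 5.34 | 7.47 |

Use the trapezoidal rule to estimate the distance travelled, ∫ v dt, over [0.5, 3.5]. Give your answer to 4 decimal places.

h = 1, n = 3.
(h/2)·[y₀ + 2y₁ + 2y₂ + y₃] = 0.5·(27.95) = 13.9750.

13.9750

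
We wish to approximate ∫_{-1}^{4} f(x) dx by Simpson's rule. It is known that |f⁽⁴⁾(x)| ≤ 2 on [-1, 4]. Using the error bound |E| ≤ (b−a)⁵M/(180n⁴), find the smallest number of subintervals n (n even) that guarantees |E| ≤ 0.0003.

20

Need 6250/(180n⁴) ≤ 0.0003.
n⁴ ≥ 6250/(180·0.0003) = 115741 ⇒ n ≥ 18.4447, so the smallest even n is 20. (n must be even for Simpson's rule.)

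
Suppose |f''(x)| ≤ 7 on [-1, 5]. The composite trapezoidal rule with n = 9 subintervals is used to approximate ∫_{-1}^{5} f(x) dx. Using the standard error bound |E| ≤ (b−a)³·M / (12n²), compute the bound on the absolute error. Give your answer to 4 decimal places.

1.5556

|E| ≤ (6)³·7 / (12·9²) = 1512/972 = 1.5556.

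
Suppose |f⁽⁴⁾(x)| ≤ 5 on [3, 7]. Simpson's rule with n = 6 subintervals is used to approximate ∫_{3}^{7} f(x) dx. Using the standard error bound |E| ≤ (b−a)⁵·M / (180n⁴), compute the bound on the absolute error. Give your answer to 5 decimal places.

|E| ≤ (4)⁵·5 / (180·6⁴) = 5120/233280 = 0.02195.

0.02195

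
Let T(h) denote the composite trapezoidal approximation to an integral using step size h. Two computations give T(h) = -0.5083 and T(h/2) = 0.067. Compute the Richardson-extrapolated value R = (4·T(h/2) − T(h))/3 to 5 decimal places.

0.25877

R = (4·T(h/2) − T(h)) / 3 = (4·0.067 − (-0.5083))/3 = (0.7763)/3 = 0.25877.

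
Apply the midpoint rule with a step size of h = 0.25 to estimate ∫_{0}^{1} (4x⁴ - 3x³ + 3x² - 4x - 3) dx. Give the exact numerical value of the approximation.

h = (1 − 0)/4 = 0.25.
Midpoints m₁,…,m₄ = 0.125, 0.375, 0.625, 0.875.
f(m₁)=-3.4580078125, f(m₂)=-4.1572265625, f(m₃)=-4.4501953125, f(m₄)=-3.8681640625.
h·[f(m₁) + f(m₂) + f(m₃) + f(m₄)] = 0.25·(-15.93359375) = -3.9833984375.

-3.9833984375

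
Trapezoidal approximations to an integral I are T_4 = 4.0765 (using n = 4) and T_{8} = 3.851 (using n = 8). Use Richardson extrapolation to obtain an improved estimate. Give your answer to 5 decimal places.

R = (4·T_{8} − T_4) / 3 = (4·3.851 − 4.0765)/3 = (11.3275)/3 = 3.77583.

3.77583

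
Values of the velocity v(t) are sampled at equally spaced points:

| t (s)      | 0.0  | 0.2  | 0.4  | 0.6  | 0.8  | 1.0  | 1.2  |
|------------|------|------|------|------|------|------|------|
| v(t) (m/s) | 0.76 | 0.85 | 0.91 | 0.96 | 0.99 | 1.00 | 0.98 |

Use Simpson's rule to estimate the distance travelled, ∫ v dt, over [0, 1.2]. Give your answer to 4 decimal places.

h = 0.2, n = 6.
(h/3)·[y₀ + 4y₁ + 2y₂ + 4y₃ + 2y₄ + 4y₅ + y₆] = 0.066667·(16.78) = 1.1187.

1.1187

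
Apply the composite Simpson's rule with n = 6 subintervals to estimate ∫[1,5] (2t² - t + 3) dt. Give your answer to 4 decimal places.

82.6667

h = (5 − 1)/6 = 0.666667.
Nodes t₀,…,t₆ = 1, 1.666667, 2.333333, 3, 3.666667, 4.333333, 5.
f(t) = 2t² - t + 3: f₀=4, f₁=6.888889, f₂=11.555556, f₃=18, f₄=26.222222, f₅=36.222222, f₆=48.
(h/3)·[f₀ + 4f₁ + 2f₂ + 4f₃ + 2f₄ + 4f₅ + f₆] = 0.222222·(372) = 82.6667.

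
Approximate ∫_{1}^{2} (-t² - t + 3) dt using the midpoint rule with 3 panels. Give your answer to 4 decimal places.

-0.8241

h = (2 − 1)/3 = 0.333333.
Midpoints m₁,…,m₃ = 1.166667, 1.5, 1.833333.
f(m₁)=0.472222, f(m₂)=-0.75, f(m₃)=-2.194444.
h·[f(m₁) + f(m₂) + f(m₃)] = 0.333333·(-2.472222) = -0.8241.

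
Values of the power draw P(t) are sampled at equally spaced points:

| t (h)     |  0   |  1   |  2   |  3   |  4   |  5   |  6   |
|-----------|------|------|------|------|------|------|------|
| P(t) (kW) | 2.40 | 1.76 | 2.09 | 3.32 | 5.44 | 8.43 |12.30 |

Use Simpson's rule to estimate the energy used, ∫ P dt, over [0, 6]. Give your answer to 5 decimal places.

27.93333

h = 1, n = 6.
(h/3)·[y₀ + 4y₁ + 2y₂ + 4y₃ + 2y₄ + 4y₅ + y₆] = 0.333333·(83.80) = 27.93333.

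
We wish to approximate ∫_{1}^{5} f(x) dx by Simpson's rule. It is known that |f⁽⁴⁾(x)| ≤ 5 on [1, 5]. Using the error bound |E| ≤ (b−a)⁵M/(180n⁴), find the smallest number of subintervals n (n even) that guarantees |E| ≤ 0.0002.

Need 5120/(180n⁴) ≤ 0.0002.
n⁴ ≥ 5120/(180·0.0002) = 142222 ⇒ n ≥ 19.4197, so the smallest even n is 20. (n must be even for Simpson's rule.)

20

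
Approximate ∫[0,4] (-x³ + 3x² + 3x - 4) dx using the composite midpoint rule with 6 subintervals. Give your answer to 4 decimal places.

8.4444

h = (4 − 0)/6 = 0.666667.
Midpoints m₁,…,m₆ = 0.333333, 1, 1.666667, 2.333333, 3, 3.666667.
f(m₁)=-2.703704, f(m₂)=1, f(m₃)=4.703704, f(m₄)=6.629630, f(m₅)=5, f(m₆)=-1.962963.
h·[f(m₁) + f(m₂) + f(m₃) + f(m₄) + f(m₅) + f(m₆)] = 0.666667·(12.666667) = 8.4444.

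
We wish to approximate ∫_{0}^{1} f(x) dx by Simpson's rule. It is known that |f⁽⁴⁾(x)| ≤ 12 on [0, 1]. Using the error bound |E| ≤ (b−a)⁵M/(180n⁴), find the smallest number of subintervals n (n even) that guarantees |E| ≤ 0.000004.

Need 12/(180n⁴) ≤ 0.000004.
n⁴ ≥ 12/(180·0.000004) = 16666.7 ⇒ n ≥ 11.3622, so the smallest even n is 12. (n must be even for Simpson's rule.)

12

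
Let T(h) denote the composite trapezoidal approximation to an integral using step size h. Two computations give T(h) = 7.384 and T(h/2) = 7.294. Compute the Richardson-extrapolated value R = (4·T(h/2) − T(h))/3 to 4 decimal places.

7.2640

R = (4·T(h/2) − T(h)) / 3 = (4·7.294 − 7.384)/3 = (21.792)/3 = 7.2640.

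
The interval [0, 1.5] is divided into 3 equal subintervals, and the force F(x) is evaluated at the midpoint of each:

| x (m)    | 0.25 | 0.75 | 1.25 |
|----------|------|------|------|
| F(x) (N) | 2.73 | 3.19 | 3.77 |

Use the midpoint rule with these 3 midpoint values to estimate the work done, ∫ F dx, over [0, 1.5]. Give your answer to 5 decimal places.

4.84500

h = 0.5, n = 3.
h·[y(m₁) + y(m₂) + y(m₃)] = 0.5·(9.69) = 4.84500.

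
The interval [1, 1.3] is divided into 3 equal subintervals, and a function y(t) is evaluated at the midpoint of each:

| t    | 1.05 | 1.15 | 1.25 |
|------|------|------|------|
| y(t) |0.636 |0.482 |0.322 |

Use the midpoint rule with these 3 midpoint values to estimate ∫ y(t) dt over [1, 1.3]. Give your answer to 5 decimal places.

h = 0.1, n = 3.
h·[y(m₁) + y(m₂) + y(m₃)] = 0.1·(1.440) = 0.14400.

0.14400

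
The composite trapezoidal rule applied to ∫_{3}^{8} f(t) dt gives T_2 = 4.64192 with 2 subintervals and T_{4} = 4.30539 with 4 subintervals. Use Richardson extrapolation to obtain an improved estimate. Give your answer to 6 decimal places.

4.193213

R = (4·T_{4} − T_2) / 3 = (4·4.30539 − 4.64192)/3 = (12.57964)/3 = 4.193213.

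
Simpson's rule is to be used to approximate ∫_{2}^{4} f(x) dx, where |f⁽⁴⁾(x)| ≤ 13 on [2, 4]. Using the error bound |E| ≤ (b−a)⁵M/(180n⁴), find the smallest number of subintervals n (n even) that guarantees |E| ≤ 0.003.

Need 416/(180n⁴) ≤ 0.003.
n⁴ ≥ 416/(180·0.003) = 770.37 ⇒ n ≥ 5.2684, so the smallest even n is 6. (n must be even for Simpson's rule.)

6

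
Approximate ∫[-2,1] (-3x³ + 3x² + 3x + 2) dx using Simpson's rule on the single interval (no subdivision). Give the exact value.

21.75

S = (b−a)/6 · [f(-2) + 4f(-0.5) + f(1)] = 0.5·[32 + 4·1.625 + 5] = 21.75.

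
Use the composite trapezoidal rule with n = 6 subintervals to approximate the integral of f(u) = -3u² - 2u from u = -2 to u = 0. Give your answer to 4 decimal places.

h = (0 − (-2))/6 = 0.333333.
Nodes u₀,…,u₆ = -2, -1.666667, -1.333333, -1, -0.666667, -0.333333, 0.
f(u) = -3u² - 2u: f₀=-8, f₁=-5, f₂=-2.666667, f₃=-1, f₄=0, f₅=0.333333, f₆=0.
(h/2)·[f₀ + 2f₁ + 2f₂ + 2f₃ + 2f₄ + 2f₅ + f₆] = 0.166667·(-24.666667) = -4.1111.

-4.1111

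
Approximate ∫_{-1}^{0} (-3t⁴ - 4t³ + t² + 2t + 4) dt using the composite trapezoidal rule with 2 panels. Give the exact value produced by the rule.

3.78125

h = (0 − (-1))/2 = 0.5.
Nodes t₀,…,t₂ = -1, -0.5, 0.
f(t) = -3t⁴ - 4t³ + t² + 2t + 4: f₀=4, f₁=3.5625, f₂=4.
(h/2)·[f₀ + 2f₁ + f₂] = 0.25·(15.125) = 3.78125.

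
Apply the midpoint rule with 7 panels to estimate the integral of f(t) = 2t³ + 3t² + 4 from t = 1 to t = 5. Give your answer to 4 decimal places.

h = (5 − 1)/7 = 0.571429.
Midpoints m₁,…,m₇ = 1.285714, 1.857143, 2.428571, 3, 3.571429, 4.142857, 4.714286.
f(m₁)=13.209913, f(m₂)=27.157434, f(m₃)=50.341108, f(m₄)=85, f(m₅)=133.373178, f(m₆)=197.699708, f(m₇)=280.218659.
h·[f(m₁) + f(m₂) + f(m₃) + f(m₄) + f(m₅) + f(m₆) + f(m₇)] = 0.571429·(787) = 449.7143.

449.7143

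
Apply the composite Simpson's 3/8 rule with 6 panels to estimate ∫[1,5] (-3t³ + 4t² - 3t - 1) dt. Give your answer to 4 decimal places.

h = (5 − 1)/6 = 0.666667.
Nodes t₀,…,t₆ = 1, 1.666667, 2.333333, 3, 3.666667, 4.333333, 5.
f(t) = -3t³ + 4t² - 3t - 1: f₀=-3, f₁=-8.777778, f₂=-24.333333, f₃=-55, f₄=-106.111111, f₅=-183, f₆=-291.
(3h/8)·[f₀ + 3f₁ + 3f₂ + 2f₃ + 3f₄ + 3f₅ + f₆] = 0.25·(-1370.666667) = -342.6667.

-342.6667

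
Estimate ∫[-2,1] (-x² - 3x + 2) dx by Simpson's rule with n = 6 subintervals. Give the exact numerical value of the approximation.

h = (1 − (-2))/6 = 0.5.
Nodes x₀,…,x₆ = -2, -1.5, -1, -0.5, 0, 0.5, 1.
f(x) = -x² - 3x + 2: f₀=4, f₁=4.25, f₂=4, f₃=3.25, f₄=2, f₅=0.25, f₆=-2.
(h/3)·[f₀ + 4f₁ + 2f₂ + 4f₃ + 2f₄ + 4f₅ + f₆] = 0.166667·(45) = 7.5.

7.5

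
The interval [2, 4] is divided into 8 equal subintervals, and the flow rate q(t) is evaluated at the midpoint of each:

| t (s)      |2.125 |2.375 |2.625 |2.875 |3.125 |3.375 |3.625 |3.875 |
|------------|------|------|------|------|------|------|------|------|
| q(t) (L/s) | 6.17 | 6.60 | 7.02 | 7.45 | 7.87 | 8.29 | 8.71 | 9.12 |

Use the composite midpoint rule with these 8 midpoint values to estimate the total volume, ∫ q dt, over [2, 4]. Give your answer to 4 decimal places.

15.3075

h = 0.25, n = 8.
h·[y(m₁) + y(m₂) + y(m₃) + y(m₄) + y(m₅) + y(m₆) + y(m₇) + y(m₈)] = 0.25·(61.23) = 15.3075.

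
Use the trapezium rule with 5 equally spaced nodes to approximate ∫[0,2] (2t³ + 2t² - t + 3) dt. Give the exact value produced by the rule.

h = (2 − 0)/4 = 0.5.
Nodes t₀,…,t₄ = 0, 0.5, 1, 1.5, 2.
f(t) = 2t³ + 2t² - t + 3: f₀=3, f₁=3.25, f₂=6, f₃=12.75, f₄=25.
(h/2)·[f₀ + 2f₁ + 2f₂ + 2f₃ + f₄] = 0.25·(72) = 18.

18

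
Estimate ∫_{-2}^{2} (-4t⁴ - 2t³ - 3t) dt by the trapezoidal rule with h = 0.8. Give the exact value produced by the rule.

-64.63488

h = (2 − (-2))/5 = 0.8.
Nodes t₀,…,t₅ = -2, -1.2, -0.4, 0.4, 1.2, 2.
f(t) = -4t⁴ - 2t³ - 3t: f₀=-42, f₁=-1.2384, f₂=1.2256, f₃=-1.4304, f₄=-15.3504, f₅=-86.
(h/2)·[f₀ + 2f₁ + 2f₂ + 2f₃ + 2f₄ + f₅] = 0.4·(-161.5872) = -64.63488.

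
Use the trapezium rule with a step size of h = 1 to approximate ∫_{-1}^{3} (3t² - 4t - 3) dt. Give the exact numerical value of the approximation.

2

h = (3 − (-1))/4 = 1.
Nodes t₀,…,t₄ = -1, 0, 1, 2, 3.
f(t) = 3t² - 4t - 3: f₀=4, f₁=-3, f₂=-4, f₃=1, f₄=12.
(h/2)·[f₀ + 2f₁ + 2f₂ + 2f₃ + f₄] = 0.5·(4) = 2.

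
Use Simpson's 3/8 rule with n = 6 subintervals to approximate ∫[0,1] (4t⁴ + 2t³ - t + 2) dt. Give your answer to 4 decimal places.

2.8009

h = (1 − 0)/6 = 0.166667.
Nodes t₀,…,t₆ = 0, 0.166667, 0.333333, 0.5, 0.666667, 0.833333, 1.
f(t) = 4t⁴ + 2t³ - t + 2: f₀=2, f₁=1.845679, f₂=1.790123, f₃=2, f₄=2.716049, f₅=4.253086, f₆=7.
(3h/8)·[f₀ + 3f₁ + 3f₂ + 2f₃ + 3f₄ + 3f₅ + f₆] = 0.0625·(44.814815) = 2.8009.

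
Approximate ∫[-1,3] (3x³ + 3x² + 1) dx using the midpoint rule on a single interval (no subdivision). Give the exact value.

28

M = (b−a)·f(1) = 4·(7) = 28.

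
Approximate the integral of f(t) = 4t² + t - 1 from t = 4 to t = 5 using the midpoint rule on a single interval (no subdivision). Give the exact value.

84.5

M = (b−a)·f(4.5) = 1·(84.5) = 84.5.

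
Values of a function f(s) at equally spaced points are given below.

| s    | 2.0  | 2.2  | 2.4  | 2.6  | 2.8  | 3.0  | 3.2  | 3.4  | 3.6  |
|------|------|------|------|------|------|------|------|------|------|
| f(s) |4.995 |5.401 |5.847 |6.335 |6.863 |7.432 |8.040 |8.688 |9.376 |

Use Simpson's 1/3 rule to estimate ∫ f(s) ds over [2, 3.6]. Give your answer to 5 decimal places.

11.15300

h = 0.2, n = 8.
(h/3)·[y₀ + 4y₁ + 2y₂ + 4y₃ + 2y₄ + 4y₅ + 2y₆ + 4y₇ + y₈] = 0.066667·(167.295) = 11.15300.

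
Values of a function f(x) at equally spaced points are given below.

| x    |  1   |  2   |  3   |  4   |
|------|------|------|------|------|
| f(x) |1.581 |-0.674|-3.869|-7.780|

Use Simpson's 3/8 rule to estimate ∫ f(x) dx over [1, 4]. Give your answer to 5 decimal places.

h = 1, n = 3.
(3h/8)·[y₀ + 3y₁ + 3y₂ + y₃] = 0.375·(-19.828) = -7.43550.

-7.43550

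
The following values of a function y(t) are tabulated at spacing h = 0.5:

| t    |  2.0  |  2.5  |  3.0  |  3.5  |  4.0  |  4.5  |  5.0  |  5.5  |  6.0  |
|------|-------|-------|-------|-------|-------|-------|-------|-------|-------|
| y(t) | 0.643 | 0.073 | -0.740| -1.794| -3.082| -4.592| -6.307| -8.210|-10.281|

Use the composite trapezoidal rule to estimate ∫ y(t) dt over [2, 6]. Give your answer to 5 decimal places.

-14.73550

h = 0.5, n = 8.
(h/2)·[y₀ + 2y₁ + 2y₂ + 2y₃ + 2y₄ + 2y₅ + 2y₆ + 2y₇ + y₈] = 0.25·(-58.942) = -14.73550.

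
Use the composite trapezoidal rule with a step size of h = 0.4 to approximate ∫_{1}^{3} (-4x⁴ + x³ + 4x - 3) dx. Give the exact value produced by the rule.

-168.81984

h = (3 − 1)/5 = 0.4.
Nodes x₀,…,x₅ = 1, 1.4, 1.8, 2.2, 2.6, 3.
f(x) = -4x⁴ + x³ + 4x - 3: f₀=-2, f₁=-10.0224, f₂=-31.9584, f₃=-77.2544, f₄=-157.8144, f₅=-288.
(h/2)·[f₀ + 2f₁ + 2f₂ + 2f₃ + 2f₄ + f₅] = 0.2·(-844.0992) = -168.81984.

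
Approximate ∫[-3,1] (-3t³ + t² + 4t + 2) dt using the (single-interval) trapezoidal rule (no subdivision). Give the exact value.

168

T = (b−a)/2 · [f(-3) + f(1)] = 2·[80 + 4] = 168.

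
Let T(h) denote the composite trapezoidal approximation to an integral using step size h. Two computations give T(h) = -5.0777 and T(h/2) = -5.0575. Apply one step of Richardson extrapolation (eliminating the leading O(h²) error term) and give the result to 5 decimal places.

-5.05077

R = (4·T(h/2) − T(h)) / 3 = (4·(-5.0575) − (-5.0777))/3 = (-15.1523)/3 = -5.05077.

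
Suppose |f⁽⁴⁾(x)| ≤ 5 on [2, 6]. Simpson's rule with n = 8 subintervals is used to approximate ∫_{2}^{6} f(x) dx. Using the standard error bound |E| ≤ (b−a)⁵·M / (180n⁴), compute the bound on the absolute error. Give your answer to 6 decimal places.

|E| ≤ (4)⁵·5 / (180·8⁴) = 5120/737280 = 0.006944.

0.006944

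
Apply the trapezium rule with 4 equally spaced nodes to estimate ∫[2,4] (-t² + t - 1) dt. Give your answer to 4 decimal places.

-14.8148

h = (4 − 2)/3 = 0.666667.
Nodes t₀,…,t₃ = 2, 2.666667, 3.333333, 4.
f(t) = -t² + t - 1: f₀=-3, f₁=-5.444444, f₂=-8.777778, f₃=-13.
(h/2)·[f₀ + 2f₁ + 2f₂ + f₃] = 0.333333·(-44.444444) = -14.8148.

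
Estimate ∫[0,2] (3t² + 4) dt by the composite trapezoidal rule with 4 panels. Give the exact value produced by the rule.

h = (2 − 0)/4 = 0.5.
Nodes t₀,…,t₄ = 0, 0.5, 1, 1.5, 2.
f(t) = 3t² + 4: f₀=4, f₁=4.75, f₂=7, f₃=10.75, f₄=16.
(h/2)·[f₀ + 2f₁ + 2f₂ + 2f₃ + f₄] = 0.25·(65) = 16.25.

16.25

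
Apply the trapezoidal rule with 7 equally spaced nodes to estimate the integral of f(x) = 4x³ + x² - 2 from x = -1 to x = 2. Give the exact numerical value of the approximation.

12.875

h = (2 − (-1))/6 = 0.5.
Nodes x₀,…,x₆ = -1, -0.5, 0, 0.5, 1, 1.5, 2.
f(x) = 4x³ + x² - 2: f₀=-5, f₁=-2.25, f₂=-2, f₃=-1.25, f₄=3, f₅=13.75, f₆=34.
(h/2)·[f₀ + 2f₁ + 2f₂ + 2f₃ + 2f₄ + 2f₅ + f₆] = 0.25·(51.5) = 12.875.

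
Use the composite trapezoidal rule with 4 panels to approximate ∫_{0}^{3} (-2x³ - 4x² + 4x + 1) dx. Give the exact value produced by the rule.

h = (3 − 0)/4 = 0.75.
Nodes x₀,…,x₄ = 0, 0.75, 1.5, 2.25, 3.
f(x) = -2x³ - 4x² + 4x + 1: f₀=1, f₁=0.90625, f₂=-8.75, f₃=-33.03125, f₄=-77.
(h/2)·[f₀ + 2f₁ + 2f₂ + 2f₃ + f₄] = 0.375·(-157.75) = -59.15625.

-59.15625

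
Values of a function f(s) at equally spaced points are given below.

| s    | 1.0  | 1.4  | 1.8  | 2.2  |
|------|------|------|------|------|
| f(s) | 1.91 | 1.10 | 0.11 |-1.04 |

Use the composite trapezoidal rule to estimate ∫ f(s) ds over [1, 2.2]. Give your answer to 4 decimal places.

h = 0.4, n = 3.
(h/2)·[y₀ + 2y₁ + 2y₂ + y₃] = 0.2·(3.29) = 0.6580.

0.6580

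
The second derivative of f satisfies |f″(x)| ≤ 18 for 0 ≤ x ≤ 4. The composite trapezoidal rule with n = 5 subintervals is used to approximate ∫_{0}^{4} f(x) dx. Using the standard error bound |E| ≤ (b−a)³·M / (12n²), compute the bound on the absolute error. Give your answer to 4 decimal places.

3.8400

|E| ≤ (4)³·18 / (12·5²) = 1152/300 = 3.8400.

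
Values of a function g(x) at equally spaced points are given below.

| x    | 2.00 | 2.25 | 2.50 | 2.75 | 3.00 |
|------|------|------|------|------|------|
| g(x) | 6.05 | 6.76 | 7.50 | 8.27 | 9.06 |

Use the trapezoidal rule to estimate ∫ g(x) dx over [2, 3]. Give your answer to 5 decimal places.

h = 0.25, n = 4.
(h/2)·[y₀ + 2y₁ + 2y₂ + 2y₃ + y₄] = 0.125·(60.17) = 7.52125.

7.52125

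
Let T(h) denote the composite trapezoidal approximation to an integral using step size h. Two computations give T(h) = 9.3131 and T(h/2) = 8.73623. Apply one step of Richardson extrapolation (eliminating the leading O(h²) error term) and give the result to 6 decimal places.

R = (4·T(h/2) − T(h)) / 3 = (4·8.73623 − 9.3131)/3 = (25.63182)/3 = 8.543940.

8.543940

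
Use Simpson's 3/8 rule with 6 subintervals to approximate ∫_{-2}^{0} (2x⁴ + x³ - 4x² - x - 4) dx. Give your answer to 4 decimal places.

-7.8519

h = (0 − (-2))/6 = 0.333333.
Nodes x₀,…,x₆ = -2, -1.666667, -1.333333, -1, -0.666667, -0.333333, 0.
f(x) = 2x⁴ + x³ - 4x² - x - 4: f₀=6, f₁=-2.641975, f₂=-5.827160, f₃=-6, f₄=-5.012346, f₅=-4.123457, f₆=-4.
(3h/8)·[f₀ + 3f₁ + 3f₂ + 2f₃ + 3f₄ + 3f₅ + f₆] = 0.125·(-62.814815) = -7.8519.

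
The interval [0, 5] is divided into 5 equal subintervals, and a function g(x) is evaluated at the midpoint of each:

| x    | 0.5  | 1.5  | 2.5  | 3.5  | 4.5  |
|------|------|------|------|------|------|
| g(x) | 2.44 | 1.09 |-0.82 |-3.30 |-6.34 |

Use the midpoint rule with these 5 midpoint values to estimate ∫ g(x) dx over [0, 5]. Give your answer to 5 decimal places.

h = 1, n = 5.
h·[y(m₁) + y(m₂) + y(m₃) + y(m₄) + y(m₅)] = 1·(-6.93) = -6.93000.

-6.93000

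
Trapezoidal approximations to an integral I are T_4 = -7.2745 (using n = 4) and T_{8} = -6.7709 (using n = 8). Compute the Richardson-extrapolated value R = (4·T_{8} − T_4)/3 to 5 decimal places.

R = (4·T_{8} − T_4) / 3 = (4·(-6.7709) − (-7.2745))/3 = (-19.8091)/3 = -6.60303.

-6.60303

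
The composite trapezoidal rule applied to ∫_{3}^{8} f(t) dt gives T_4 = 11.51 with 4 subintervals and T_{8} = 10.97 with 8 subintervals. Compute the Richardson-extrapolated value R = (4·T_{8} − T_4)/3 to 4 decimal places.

10.7900

R = (4·T_{8} − T_4) / 3 = (4·10.97 − 11.51)/3 = (32.37)/3 = 10.7900.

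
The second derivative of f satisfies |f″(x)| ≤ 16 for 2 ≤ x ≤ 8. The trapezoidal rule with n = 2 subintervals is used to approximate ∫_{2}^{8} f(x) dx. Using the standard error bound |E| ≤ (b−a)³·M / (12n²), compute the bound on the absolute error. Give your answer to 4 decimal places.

|E| ≤ (6)³·16 / (12·2²) = 3456/48 = 72.0000.

72.0000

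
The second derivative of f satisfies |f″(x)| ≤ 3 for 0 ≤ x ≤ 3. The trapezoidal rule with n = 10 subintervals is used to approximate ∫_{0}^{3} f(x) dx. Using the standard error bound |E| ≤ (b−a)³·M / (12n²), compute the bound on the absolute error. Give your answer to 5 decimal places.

0.06750

|E| ≤ (3)³·3 / (12·10²) = 81/1200 = 0.06750.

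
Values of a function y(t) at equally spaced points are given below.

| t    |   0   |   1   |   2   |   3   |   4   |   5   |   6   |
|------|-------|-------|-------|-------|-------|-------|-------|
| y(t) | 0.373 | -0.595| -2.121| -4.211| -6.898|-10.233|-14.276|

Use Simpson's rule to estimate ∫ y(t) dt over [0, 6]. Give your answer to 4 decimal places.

-30.6990

h = 1, n = 6.
(h/3)·[y₀ + 4y₁ + 2y₂ + 4y₃ + 2y₄ + 4y₅ + y₆] = 0.333333·(-92.097) = -30.6990.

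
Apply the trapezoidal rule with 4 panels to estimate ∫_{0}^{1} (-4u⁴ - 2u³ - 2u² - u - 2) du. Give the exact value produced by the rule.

h = (1 − 0)/4 = 0.25.
Nodes u₀,…,u₄ = 0, 0.25, 0.5, 0.75, 1.
f(u) = -4u⁴ - 2u³ - 2u² - u - 2: f₀=-2, f₁=-2.421875, f₂=-3.5, f₃=-5.984375, f₄=-11.
(h/2)·[f₀ + 2f₁ + 2f₂ + 2f₃ + f₄] = 0.125·(-36.8125) = -4.6015625.

-4.6015625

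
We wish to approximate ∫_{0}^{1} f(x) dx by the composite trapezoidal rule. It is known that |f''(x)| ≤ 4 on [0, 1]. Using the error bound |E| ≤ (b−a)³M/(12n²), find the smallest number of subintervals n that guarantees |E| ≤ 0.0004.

29

Need 4/(12n²) ≤ 0.0004.
n² ≥ 4/(12·0.0004) = 833.333 ⇒ n ≥ 28.8675, so the smallest n is 29.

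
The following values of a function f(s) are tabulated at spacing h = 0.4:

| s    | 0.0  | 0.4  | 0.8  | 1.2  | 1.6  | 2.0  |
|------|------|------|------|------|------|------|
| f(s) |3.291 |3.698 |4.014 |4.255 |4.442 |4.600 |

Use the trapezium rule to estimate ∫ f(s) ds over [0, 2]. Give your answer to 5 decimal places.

h = 0.4, n = 5.
(h/2)·[y₀ + 2y₁ + 2y₂ + 2y₃ + 2y₄ + y₅] = 0.2·(40.709) = 8.14180.

8.14180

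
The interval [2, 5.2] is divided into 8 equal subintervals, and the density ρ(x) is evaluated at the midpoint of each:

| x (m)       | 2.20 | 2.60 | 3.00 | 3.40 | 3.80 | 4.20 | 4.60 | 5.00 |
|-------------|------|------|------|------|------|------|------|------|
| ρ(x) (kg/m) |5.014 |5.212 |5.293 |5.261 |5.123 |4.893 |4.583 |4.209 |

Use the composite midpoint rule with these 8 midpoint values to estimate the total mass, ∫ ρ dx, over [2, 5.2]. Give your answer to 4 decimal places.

15.8352

h = 0.4, n = 8.
h·[y(m₁) + y(m₂) + y(m₃) + y(m₄) + y(m₅) + y(m₆) + y(m₇) + y(m₈)] = 0.4·(39.588) = 15.8352.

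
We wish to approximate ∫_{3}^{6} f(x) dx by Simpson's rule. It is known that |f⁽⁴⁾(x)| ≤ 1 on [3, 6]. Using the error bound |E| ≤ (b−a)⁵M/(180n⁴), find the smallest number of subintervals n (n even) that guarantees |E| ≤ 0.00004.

Need 243/(180n⁴) ≤ 0.00004.
n⁴ ≥ 243/(180·0.00004) = 33750 ⇒ n ≥ 13.5540, so the smallest even n is 14. (n must be even for Simpson's rule.)

14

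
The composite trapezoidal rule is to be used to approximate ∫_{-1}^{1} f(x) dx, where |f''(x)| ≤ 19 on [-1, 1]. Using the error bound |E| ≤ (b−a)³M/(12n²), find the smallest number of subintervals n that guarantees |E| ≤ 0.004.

Need 152/(12n²) ≤ 0.004.
n² ≥ 152/(12·0.004) = 3166.67 ⇒ n ≥ 56.2731, so the smallest n is 57.

57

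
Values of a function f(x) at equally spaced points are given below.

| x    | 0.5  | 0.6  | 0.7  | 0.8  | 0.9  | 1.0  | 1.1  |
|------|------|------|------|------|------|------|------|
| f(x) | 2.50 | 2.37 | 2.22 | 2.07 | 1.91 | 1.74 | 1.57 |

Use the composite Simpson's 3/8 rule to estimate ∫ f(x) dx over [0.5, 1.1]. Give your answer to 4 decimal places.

h = 0.1, n = 6.
(3h/8)·[y₀ + 3y₁ + 3y₂ + 2y₃ + 3y₄ + 3y₅ + y₆] = 0.0375·(32.93) = 1.2349.

1.2349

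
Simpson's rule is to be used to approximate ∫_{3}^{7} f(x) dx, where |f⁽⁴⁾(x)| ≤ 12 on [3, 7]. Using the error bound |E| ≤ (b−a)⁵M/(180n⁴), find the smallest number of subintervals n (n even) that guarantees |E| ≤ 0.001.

18

Need 12288/(180n⁴) ≤ 0.001.
n⁴ ≥ 12288/(180·0.001) = 68266.7 ⇒ n ≥ 16.1641, so the smallest even n is 18. (n must be even for Simpson's rule.)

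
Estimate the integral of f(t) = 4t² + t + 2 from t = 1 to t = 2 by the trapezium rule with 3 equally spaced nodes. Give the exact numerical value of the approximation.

13

h = (2 − 1)/2 = 0.5.
Nodes t₀,…,t₂ = 1, 1.5, 2.
f(t) = 4t² + t + 2: f₀=7, f₁=12.5, f₂=20.
(h/2)·[f₀ + 2f₁ + f₂] = 0.25·(52) = 13.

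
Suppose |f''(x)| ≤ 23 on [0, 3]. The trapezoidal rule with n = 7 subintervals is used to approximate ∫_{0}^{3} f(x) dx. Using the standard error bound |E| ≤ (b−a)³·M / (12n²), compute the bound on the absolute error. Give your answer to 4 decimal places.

1.0561

|E| ≤ (3)³·23 / (12·7²) = 621/588 = 1.0561.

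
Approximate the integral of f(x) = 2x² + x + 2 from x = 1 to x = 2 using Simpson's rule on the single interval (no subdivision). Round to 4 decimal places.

S = (b−a)/6 · [f(1) + 4f(1.5) + f(2)] = 0.166667·[5 + 4·8 + 12] = 8.1667.

8.1667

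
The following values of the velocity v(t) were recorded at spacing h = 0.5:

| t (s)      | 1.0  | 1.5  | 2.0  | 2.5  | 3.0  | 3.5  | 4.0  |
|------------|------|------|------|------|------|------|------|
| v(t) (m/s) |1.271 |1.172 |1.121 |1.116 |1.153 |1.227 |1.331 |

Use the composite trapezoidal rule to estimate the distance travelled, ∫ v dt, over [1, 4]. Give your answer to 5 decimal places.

3.54500

h = 0.5, n = 6.
(h/2)·[y₀ + 2y₁ + 2y₂ + 2y₃ + 2y₄ + 2y₅ + y₆] = 0.25·(14.180) = 3.54500.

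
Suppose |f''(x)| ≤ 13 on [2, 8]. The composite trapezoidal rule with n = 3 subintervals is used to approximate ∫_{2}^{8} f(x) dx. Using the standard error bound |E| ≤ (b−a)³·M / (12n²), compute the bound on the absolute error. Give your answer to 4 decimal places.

|E| ≤ (6)³·13 / (12·3²) = 2808/108 = 26.0000.

26.0000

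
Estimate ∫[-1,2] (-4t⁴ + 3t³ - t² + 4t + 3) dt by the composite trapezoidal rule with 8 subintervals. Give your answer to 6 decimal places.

h = (2 − (-1))/8 = 0.375.
Nodes t₀,…,t₈ = -1, -0.625, -0.25, 0.125, 0.5, 0.875, 1.25, 1.625, 2.
f(t) = -4t⁴ + 3t³ - t² + 4t + 3: f₀=-9, f₁=-1.2333984375, f₂=1.875, f₃=3.4892578125, f₄=4.875, f₅=5.3994140625, f₆=2.53125, f₇=-8.1591796875, f₈=-33.
(h/2)·[f₀ + 2f₁ + 2f₂ + 2f₃ + 2f₄ + 2f₅ + 2f₆ + 2f₇ + f₈] = 0.1875·(-24.4453125) = -4.583496.

-4.583496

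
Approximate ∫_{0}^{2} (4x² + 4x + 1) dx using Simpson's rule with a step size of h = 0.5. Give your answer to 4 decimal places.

h = (2 − 0)/4 = 0.5.
Nodes x₀,…,x₄ = 0, 0.5, 1, 1.5, 2.
f(x) = 4x² + 4x + 1: f₀=1, f₁=4, f₂=9, f₃=16, f₄=25.
(h/3)·[f₀ + 4f₁ + 2f₂ + 4f₃ + f₄] = 0.166667·(124) = 20.6667.

20.6667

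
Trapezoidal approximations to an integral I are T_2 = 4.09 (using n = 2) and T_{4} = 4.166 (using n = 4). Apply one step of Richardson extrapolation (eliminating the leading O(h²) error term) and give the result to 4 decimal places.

R = (4·T_{4} − T_2) / 3 = (4·4.166 − 4.09)/3 = (12.574)/3 = 4.1913.

4.1913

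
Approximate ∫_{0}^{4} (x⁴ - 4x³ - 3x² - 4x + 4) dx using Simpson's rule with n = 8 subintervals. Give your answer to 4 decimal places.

-131.1667

h = (4 − 0)/8 = 0.5.
Nodes x₀,…,x₈ = 0, 0.5, 1, 1.5, 2, 2.5, 3, 3.5, 4.
f(x) = x⁴ - 4x³ - 3x² - 4x + 4: f₀=4, f₁=0.8125, f₂=-6, f₃=-17.1875, f₄=-32, f₅=-48.1875, f₆=-62, f₇=-68.1875, f₈=-60.
(h/3)·[f₀ + 4f₁ + 2f₂ + 4f₃ + 2f₄ + 4f₅ + 2f₆ + 4f₇ + f₈] = 0.166667·(-787) = -131.1667.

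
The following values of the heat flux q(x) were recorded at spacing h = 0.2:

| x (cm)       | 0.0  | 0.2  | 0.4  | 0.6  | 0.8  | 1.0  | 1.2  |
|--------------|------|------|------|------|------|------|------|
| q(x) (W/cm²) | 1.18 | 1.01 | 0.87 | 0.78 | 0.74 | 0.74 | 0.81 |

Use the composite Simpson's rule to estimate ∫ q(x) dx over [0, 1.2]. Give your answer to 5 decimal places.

h = 0.2, n = 6.
(h/3)·[y₀ + 4y₁ + 2y₂ + 4y₃ + 2y₄ + 4y₅ + y₆] = 0.066667·(15.33) = 1.02200.

1.02200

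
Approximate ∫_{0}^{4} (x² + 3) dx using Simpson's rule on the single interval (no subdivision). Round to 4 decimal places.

S = (b−a)/6 · [f(0) + 4f(2) + f(4)] = 0.666667·[3 + 4·7 + 19] = 33.3333.

33.3333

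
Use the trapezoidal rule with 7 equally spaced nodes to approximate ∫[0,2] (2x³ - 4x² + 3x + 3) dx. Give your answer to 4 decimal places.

h = (2 − 0)/6 = 0.333333.
Nodes x₀,…,x₆ = 0, 0.333333, 0.666667, 1, 1.333333, 1.666667, 2.
f(x) = 2x³ - 4x² + 3x + 3: f₀=3, f₁=3.629630, f₂=3.814815, f₃=4, f₄=4.629630, f₅=6.148148, f₆=9.
(h/2)·[f₀ + 2f₁ + 2f₂ + 2f₃ + 2f₄ + 2f₅ + f₆] = 0.166667·(56.444444) = 9.4074.

9.4074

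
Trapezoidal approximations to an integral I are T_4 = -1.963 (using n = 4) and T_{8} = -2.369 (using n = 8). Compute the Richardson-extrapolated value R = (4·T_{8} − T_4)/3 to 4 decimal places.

R = (4·T_{8} − T_4) / 3 = (4·(-2.369) − (-1.963))/3 = (-7.513)/3 = -2.5043.

-2.5043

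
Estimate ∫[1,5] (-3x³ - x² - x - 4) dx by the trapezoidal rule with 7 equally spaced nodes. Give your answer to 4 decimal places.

-545.6296

h = (5 − 1)/6 = 0.666667.
Nodes x₀,…,x₆ = 1, 1.666667, 2.333333, 3, 3.666667, 4.333333, 5.
f(x) = -3x³ - x² - x - 4: f₀=-9, f₁=-22.333333, f₂=-49.888889, f₃=-97, f₄=-169, f₅=-271.222222, f₆=-409.
(h/2)·[f₀ + 2f₁ + 2f₂ + 2f₃ + 2f₄ + 2f₅ + f₆] = 0.333333·(-1636.888889) = -545.6296.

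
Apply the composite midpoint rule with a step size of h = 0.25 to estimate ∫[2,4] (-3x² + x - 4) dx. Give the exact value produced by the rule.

h = (4 − 2)/8 = 0.25.
Midpoints m₁,…,m₈ = 2.125, 2.375, 2.625, 2.875, 3.125, 3.375, 3.625, 3.875.
f(m₁)=-15.421875, f(m₂)=-18.546875, f(m₃)=-22.046875, f(m₄)=-25.921875, f(m₅)=-30.171875, f(m₆)=-34.796875, f(m₇)=-39.796875, f(m₈)=-45.171875.
h·[f(m₁) + f(m₂) + f(m₃) + f(m₄) + f(m₅) + f(m₆) + f(m₇) + f(m₈)] = 0.25·(-231.875) = -57.96875.

-57.96875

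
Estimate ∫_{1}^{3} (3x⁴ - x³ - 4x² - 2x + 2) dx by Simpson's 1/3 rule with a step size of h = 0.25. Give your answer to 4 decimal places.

h = (3 − 1)/8 = 0.25.
Nodes x₀,…,x₈ = 1, 1.25, 1.5, 1.75, 2, 2.25, 2.5, 2.75, 3.
f(x) = 3x⁴ - x³ - 4x² - 2x + 2: f₀=-2, f₁=-1.37890625, f₂=1.8125, f₃=9.02734375, f₄=22, f₅=42.74609375, f₆=73.5625, f₇=117.02734375, f₈=176.
(h/3)·[f₀ + 4f₁ + 2f₂ + 4f₃ + 2f₄ + 4f₅ + 2f₆ + 4f₇ + f₈] = 0.083333·(1038.4375) = 86.5365.

86.5365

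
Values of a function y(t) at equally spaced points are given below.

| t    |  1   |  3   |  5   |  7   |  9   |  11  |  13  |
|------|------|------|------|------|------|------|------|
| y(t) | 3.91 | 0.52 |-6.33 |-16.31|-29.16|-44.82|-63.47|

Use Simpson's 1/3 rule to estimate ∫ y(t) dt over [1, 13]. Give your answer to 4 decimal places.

-248.6533

h = 2, n = 6.
(h/3)·[y₀ + 4y₁ + 2y₂ + 4y₃ + 2y₄ + 4y₅ + y₆] = 0.666667·(-372.98) = -248.6533.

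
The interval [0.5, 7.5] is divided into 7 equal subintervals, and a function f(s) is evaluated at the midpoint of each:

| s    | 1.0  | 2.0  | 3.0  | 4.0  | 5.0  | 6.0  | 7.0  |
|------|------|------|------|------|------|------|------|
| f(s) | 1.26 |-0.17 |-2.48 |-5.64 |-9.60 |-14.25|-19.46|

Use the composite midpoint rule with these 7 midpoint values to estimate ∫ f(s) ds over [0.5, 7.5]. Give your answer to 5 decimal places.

-50.34000

h = 1, n = 7.
h·[y(m₁) + y(m₂) + y(m₃) + y(m₄) + y(m₅) + y(m₆) + y(m₇)] = 1·(-50.34) = -50.34000.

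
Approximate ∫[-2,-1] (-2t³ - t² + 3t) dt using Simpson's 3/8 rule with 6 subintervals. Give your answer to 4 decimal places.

h = (-1 − (-2))/6 = 0.166667.
Nodes t₀,…,t₆ = -2, -1.833333, -1.666667, -1.5, -1.333333, -1.166667, -1.
f(t) = -2t³ - t² + 3t: f₀=6, f₁=3.462963, f₂=1.481481, f₃=0, f₄=-1.037037, f₅=-1.685185, f₆=-2.
(3h/8)·[f₀ + 3f₁ + 3f₂ + 2f₃ + 3f₄ + 3f₅ + f₆] = 0.0625·(10.666667) = 0.6667.

0.6667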